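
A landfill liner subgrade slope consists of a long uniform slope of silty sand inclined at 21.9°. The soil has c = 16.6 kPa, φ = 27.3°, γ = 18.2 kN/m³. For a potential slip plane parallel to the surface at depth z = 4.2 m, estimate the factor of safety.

For an infinite slope with a slip plane parallel to the surface (no pore pressure): FS = [c + γz cos²β tanφ] / [γz sinβ cosβ].
γz = 18.2·4.2 = 76.44 kN/m²
Numerator = 16.6 + 76.44·cos²21.9°·tan27.3° = 16.6 + 76.44·0.8609·0.5161 = 50.565 kPa
Denominator = 76.44·sin21.9°·cos21.9° = 76.44·0.3730·0.9278 = 26.454 kPa
FS = 50.565 / 26.454 = 1.911

FS = 1.91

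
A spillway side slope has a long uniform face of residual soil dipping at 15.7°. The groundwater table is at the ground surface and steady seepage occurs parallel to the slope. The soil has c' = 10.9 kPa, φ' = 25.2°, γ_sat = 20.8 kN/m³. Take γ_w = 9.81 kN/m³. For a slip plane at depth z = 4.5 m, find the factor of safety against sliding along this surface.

With seepage parallel to the slope and the water table at the surface, the effective normal stress on the slip plane uses the buoyant unit weight γ' = γ_sat − γ_w while the driving shear stress uses γ_sat:
FS = [c' + γ' z cos²β tanφ'] / [γ_sat z sinβ cosβ]
γ' = 20.8 − 9.81 = 10.99 kN/m³
Numerator = 10.9 + 10.99·4.5·cos²15.7°·tan25.2° = 10.9 + 10.99·4.5·0.9268·0.4706 = 32.468 kPa
Denominator = 20.8·4.5·sin15.7°·cos15.7° = 20.8·4.5·0.2706·0.9627 = 24.383 kPa
FS = 32.468 / 24.383 = 1.332

FS = 1.33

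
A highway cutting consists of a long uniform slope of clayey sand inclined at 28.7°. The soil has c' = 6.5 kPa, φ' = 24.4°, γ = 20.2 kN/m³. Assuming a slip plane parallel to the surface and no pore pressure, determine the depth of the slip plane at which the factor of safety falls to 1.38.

Setting FS = 1.38 in FS = [c' + γz cos²β tanφ'] / [γz sinβ cosβ] and solving for z:
z = c' / [γ cosβ (FS·sinβ − cosβ·tanφ')]
  = 6.5 / [20.2·cos28.7°·(1.38·sin28.7° − cos28.7°·tan24.4°)]
  = 6.5 / [20.2·0.8771·(1.38·0.4802 − 0.8771·0.4536)]
  = 6.5 / 4.6921 = 1.385 m

z = 1.39 m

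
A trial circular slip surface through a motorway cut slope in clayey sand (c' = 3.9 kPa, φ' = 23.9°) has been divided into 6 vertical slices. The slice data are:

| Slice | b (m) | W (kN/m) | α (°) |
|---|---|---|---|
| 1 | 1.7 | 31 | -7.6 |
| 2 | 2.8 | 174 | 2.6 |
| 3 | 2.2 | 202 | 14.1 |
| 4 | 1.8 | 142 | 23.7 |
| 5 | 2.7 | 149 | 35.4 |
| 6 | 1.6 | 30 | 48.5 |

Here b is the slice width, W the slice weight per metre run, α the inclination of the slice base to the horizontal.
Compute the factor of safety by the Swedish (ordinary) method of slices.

FS = 1.62

Ordinary method of slices: FS = Σ[c'·Δl_i + (W_i cosα_i)·tanφ'] / Σ W_i sinα_i, with Δl_i = b_i / cosα_i.
Slice 1: Δl = 1.7/cos(-7.6°) = 1.715 m; N'_1 = 31·cos(-7.6°) = 30.7; c'Δl = 6.69; W sinα = -4.1
Slice 2: Δl = 2.8/cos2.6° = 2.803 m; N'_2 = 174·cos2.6° = 173.8; c'Δl = 10.93; W sinα = 7.9
Slice 3: Δl = 2.2/cos14.1° = 2.268 m; N'_3 = 202·cos14.1° = 195.9; c'Δl = 8.85; W sinα = 49.2
Slice 4: Δl = 1.8/cos23.7° = 1.966 m; N'_4 = 142·cos23.7° = 130.0; c'Δl = 7.67; W sinα = 57.1
Slice 5: Δl = 2.7/cos35.4° = 3.312 m; N'_5 = 149·cos35.4° = 121.5; c'Δl = 12.92; W sinα = 86.3
Slice 6: Δl = 1.6/cos48.5° = 2.415 m; N'_6 = 30·cos48.5° = 19.9; c'Δl = 9.42; W sinα = 22.5
Σc'Δl = 56.5 kN/m; ΣN' = 671.8 kN/m; ΣW sinα = 218.9 kN/m
Resisting = 56.5 + 671.8·tan23.9° = 56.5 + 297.7 = 354.2 kN/m
FS = 354.2 / 218.9 = 1.618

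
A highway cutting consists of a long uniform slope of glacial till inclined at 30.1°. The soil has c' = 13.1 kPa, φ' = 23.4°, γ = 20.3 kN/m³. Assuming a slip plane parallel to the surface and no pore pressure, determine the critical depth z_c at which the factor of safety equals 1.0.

z_c = 5.87 m

Setting FS = 1.00 in FS = [c' + γz cos²β tanφ'] / [γz sinβ cosβ] and solving for z:
z = c' / [γ cosβ (FS·sinβ − cosβ·tanφ')]
  = 13.1 / [20.3·cos30.1°·(1.00·sin30.1° − cos30.1°·tan23.4°)]
  = 13.1 / [20.3·0.8652·(1.00·0.5015 − 0.8652·0.4327)]
  = 13.1 / 2.2327 = 5.867 m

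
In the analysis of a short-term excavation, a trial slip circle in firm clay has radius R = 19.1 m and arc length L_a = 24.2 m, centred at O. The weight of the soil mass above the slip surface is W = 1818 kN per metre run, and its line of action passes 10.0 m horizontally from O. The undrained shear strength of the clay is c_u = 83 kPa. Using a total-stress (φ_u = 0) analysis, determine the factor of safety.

Taking moments about the centre O, the resisting moment is provided by the undrained shear strength acting along the arc:
M_R = c_u·L_a·R = 83·24.20·19.1 = 38364.3 kN·m/m
M_D = W·d = 1818·10.0 = 18180.0 kN·m/m
FS = M_R / M_D = 38364.3 / 18180.0 = 2.110

FS = 2.11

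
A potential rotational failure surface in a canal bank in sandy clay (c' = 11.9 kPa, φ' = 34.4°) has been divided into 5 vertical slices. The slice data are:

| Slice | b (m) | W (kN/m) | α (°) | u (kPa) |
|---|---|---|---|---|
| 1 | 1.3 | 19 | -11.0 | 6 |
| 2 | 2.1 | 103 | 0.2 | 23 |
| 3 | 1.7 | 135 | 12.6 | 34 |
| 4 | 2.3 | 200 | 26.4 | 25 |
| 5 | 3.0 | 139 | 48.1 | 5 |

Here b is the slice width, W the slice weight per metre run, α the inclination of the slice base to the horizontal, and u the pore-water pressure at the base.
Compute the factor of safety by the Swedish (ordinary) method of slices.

FS = 1.68

Ordinary method of slices: FS = Σ[c'·Δl_i + (W_i cosα_i − u_i·Δl_i)·tanφ'] / Σ W_i sinα_i, with Δl_i = b_i / cosα_i.
Slice 1: Δl = 1.3/cos(-11.0°) = 1.324 m; N'_1 = 19·cos(-11.0°) − 6·1.324 = 10.7; c'Δl = 15.76; W sinα = -3.6
Slice 2: Δl = 2.1/cos0.2° = 2.100 m; N'_2 = 103·cos0.2° − 23·2.100 = 54.7; c'Δl = 24.99; W sinα = 0.4
Slice 3: Δl = 1.7/cos12.6° = 1.742 m; N'_3 = 135·cos12.6° − 34·1.742 = 72.5; c'Δl = 20.73; W sinα = 29.4
Slice 4: Δl = 2.3/cos26.4° = 2.568 m; N'_4 = 200·cos26.4° − 25·2.568 = 114.9; c'Δl = 30.56; W sinα = 88.9
Slice 5: Δl = 3.0/cos48.1° = 4.492 m; N'_5 = 139·cos48.1° − 5·4.492 = 70.4; c'Δl = 53.46; W sinα = 103.5
Σc'Δl = 145.5 kN/m; ΣN' = 323.2 kN/m; ΣW sinα = 218.6 kN/m
Resisting = 145.5 + 323.2·tan34.4° = 145.5 + 221.3 = 366.8 kN/m
FS = 366.8 / 218.6 = 1.678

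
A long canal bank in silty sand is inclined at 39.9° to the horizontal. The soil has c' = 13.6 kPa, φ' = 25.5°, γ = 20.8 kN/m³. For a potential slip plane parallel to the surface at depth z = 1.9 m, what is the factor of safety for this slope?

For an infinite slope with a slip plane parallel to the surface (no pore pressure): FS = [c' + γz cos²β tanφ'] / [γz sinβ cosβ].
γz = 20.8·1.9 = 39.52 kN/m²
Numerator = 13.6 + 39.52·cos²39.9°·tan25.5° = 13.6 + 39.52·0.5885·0.4770 = 24.694 kPa
Denominator = 39.52·sin39.9°·cos39.9° = 39.52·0.6414·0.7672 = 19.448 kPa
FS = 24.694 / 19.448 = 1.270

FS = 1.27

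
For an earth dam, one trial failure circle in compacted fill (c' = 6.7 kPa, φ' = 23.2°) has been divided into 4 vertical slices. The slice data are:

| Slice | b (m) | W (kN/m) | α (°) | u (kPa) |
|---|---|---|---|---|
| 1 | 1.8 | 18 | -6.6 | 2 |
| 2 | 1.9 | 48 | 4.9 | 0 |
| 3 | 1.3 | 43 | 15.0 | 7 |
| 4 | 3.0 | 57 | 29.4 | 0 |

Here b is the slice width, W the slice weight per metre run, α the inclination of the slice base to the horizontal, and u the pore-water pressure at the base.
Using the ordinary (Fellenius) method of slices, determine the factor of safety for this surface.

Ordinary method of slices: FS = Σ[c'·Δl_i + (W_i cosα_i − u_i·Δl_i)·tanφ'] / Σ W_i sinα_i, with Δl_i = b_i / cosα_i.
Slice 1: Δl = 1.8/cos(-6.6°) = 1.812 m; N'_1 = 18·cos(-6.6°) − 2·1.812 = 14.3; c'Δl = 12.14; W sinα = -2.1
Slice 2: Δl = 1.9/cos4.9° = 1.907 m; N'_2 = 48·cos4.9° − 0·1.907 = 47.8; c'Δl = 12.78; W sinα = 4.1
Slice 3: Δl = 1.3/cos15.0° = 1.346 m; N'_3 = 43·cos15.0° − 7·1.346 = 32.1; c'Δl = 9.02; W sinα = 11.1
Slice 4: Δl = 3.0/cos29.4° = 3.443 m; N'_4 = 57·cos29.4° − 0·3.443 = 49.7; c'Δl = 23.07; W sinα = 28.0
Σc'Δl = 57.0 kN/m; ΣN' = 143.9 kN/m; ΣW sinα = 41.1 kN/m
Resisting = 57.0 + 143.9·tan23.2° = 57.0 + 61.7 = 118.7 kN/m
FS = 118.7 / 41.1 = 2.884

FS = 2.88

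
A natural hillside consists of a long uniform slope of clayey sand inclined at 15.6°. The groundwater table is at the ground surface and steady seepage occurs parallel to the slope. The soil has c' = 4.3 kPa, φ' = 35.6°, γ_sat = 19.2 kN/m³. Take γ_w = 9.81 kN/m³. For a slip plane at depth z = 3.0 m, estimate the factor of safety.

With seepage parallel to the slope and the water table at the surface, the effective normal stress on the slip plane uses the buoyant unit weight γ' = γ_sat − γ_w while the driving shear stress uses γ_sat:
FS = [c' + γ' z cos²β tanφ'] / [γ_sat z sinβ cosβ]
γ' = 19.2 − 9.81 = 9.39 kN/m³
Numerator = 4.3 + 9.39·3.0·cos²15.6°·tan35.6° = 4.3 + 9.39·3.0·0.9277·0.7159 = 23.009 kPa
Denominator = 19.2·3.0·sin15.6°·cos15.6° = 19.2·3.0·0.2689·0.9632 = 14.919 kPa
FS = 23.009 / 14.919 = 1.542

FS = 1.54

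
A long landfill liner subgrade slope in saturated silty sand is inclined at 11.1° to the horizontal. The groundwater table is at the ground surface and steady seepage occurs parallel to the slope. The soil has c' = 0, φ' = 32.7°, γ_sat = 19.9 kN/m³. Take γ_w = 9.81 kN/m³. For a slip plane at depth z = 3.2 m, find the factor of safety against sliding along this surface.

With seepage parallel to the slope and the water table at the surface, the effective normal stress on the slip plane uses the buoyant unit weight γ' = γ_sat − γ_w while the driving shear stress uses γ_sat:
FS = [c' + γ' z cos²β tanφ'] / [γ_sat z sinβ cosβ]
(For c' = 0 this reduces to FS = (γ'/γ_sat)·tanφ'/tanβ.)
γ' = 19.9 − 9.81 = 10.09 kN/m³
Numerator = 0.0 + 10.09·3.2·cos²11.1°·tan32.7° = 0.0 + 10.09·3.2·0.9629·0.6420 = 19.960 kPa
Denominator = 19.9·3.2·sin11.1°·cos11.1° = 19.9·3.2·0.1925·0.9813 = 12.030 kPa
FS = 19.960 / 12.030 = 1.659

FS = 1.66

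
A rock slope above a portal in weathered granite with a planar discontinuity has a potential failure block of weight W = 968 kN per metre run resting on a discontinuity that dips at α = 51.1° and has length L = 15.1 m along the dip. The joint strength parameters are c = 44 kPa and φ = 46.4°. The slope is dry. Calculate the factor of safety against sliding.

FS = 1.73

Resolving the block weight along and normal to the plane and applying the Mohr–Coulomb strength on the joint:
N' = W cosα = 968·cos51.1° = 607.9 kN/m
Driving force T = W sinα = 968·sin51.1° = 753.3 kN/m
Resisting force R = c·L + N'·tanφ = 44·15.1 + 607.9·tan46.4° = 664.4 + 638.3 = 1302.7 kN/m
FS = R / T = 1302.7 / 753.3 = 1.729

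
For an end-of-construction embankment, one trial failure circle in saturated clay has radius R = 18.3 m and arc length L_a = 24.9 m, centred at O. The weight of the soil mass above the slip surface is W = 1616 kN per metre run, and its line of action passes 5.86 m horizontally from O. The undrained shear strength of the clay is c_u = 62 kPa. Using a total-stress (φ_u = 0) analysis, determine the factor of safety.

Taking moments about the centre O, the resisting moment is provided by the undrained shear strength acting along the arc:
M_R = c_u·L_a·R = 62·24.90·18.3 = 28251.5 kN·m/m
M_D = W·d = 1616·5.86 = 9469.8 kN·m/m
FS = M_R / M_D = 28251.5 / 9469.8 = 2.983

FS = 2.98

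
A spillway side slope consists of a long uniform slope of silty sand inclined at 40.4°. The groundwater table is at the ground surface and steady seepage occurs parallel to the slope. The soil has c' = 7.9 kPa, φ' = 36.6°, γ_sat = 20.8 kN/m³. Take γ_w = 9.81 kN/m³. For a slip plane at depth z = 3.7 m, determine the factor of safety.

FS = 0.67

With seepage parallel to the slope and the water table at the surface, the effective normal stress on the slip plane uses the buoyant unit weight γ' = γ_sat − γ_w while the driving shear stress uses γ_sat:
FS = [c' + γ' z cos²β tanφ'] / [γ_sat z sinβ cosβ]
γ' = 20.8 − 9.81 = 10.99 kN/m³
Numerator = 7.9 + 10.99·3.7·cos²40.4°·tan36.6° = 7.9 + 10.99·3.7·0.5799·0.7427 = 25.414 kPa
Denominator = 20.8·3.7·sin40.4°·cos40.4° = 20.8·3.7·0.6481·0.7615 = 37.985 kPa
FS = 25.414 / 37.985 = 0.669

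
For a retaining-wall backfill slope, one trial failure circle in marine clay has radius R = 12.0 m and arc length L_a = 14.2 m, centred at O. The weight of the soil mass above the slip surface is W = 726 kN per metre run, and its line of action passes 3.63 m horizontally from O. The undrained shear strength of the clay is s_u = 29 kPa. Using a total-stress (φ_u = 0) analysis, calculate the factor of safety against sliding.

FS = 1.88

Taking moments about the centre O, the resisting moment is provided by the undrained shear strength acting along the arc:
M_R = s_u·L_a·R = 29·14.20·12.0 = 4941.6 kN·m/m
M_D = W·d = 726·3.63 = 2635.4 kN·m/m
FS = M_R / M_D = 4941.6 / 2635.4 = 1.875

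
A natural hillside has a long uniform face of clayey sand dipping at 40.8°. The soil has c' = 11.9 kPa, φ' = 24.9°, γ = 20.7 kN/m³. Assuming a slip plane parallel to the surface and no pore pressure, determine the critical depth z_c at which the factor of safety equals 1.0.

Setting FS = 1.00 in FS = [c' + γz cos²β tanφ'] / [γz sinβ cosβ] and solving for z:
z = c' / [γ cosβ (FS·sinβ − cosβ·tanφ')]
  = 11.9 / [20.7·cos40.8°·(1.00·sin40.8° − cos40.8°·tan24.9°)]
  = 11.9 / [20.7·0.7570·(1.00·0.6534 − 0.7570·0.4642)]
  = 11.9 / 4.7328 = 2.514 m

z_c = 2.51 m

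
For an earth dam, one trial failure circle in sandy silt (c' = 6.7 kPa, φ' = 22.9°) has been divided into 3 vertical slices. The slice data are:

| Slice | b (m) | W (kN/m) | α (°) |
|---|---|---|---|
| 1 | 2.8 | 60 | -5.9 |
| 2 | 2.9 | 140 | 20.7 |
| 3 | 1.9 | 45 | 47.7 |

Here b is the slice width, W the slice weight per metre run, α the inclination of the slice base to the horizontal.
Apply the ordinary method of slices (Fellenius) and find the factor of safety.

FS = 1.98

Ordinary method of slices: FS = Σ[c'·Δl_i + (W_i cosα_i)·tanφ'] / Σ W_i sinα_i, with Δl_i = b_i / cosα_i.
Slice 1: Δl = 2.8/cos(-5.9°) = 2.815 m; N'_1 = 60·cos(-5.9°) = 59.7; c'Δl = 18.86; W sinα = -6.2
Slice 2: Δl = 2.9/cos20.7° = 3.100 m; N'_2 = 140·cos20.7° = 131.0; c'Δl = 20.77; W sinα = 49.5
Slice 3: Δl = 1.9/cos47.7° = 2.823 m; N'_3 = 45·cos47.7° = 30.3; c'Δl = 18.91; W sinα = 33.3
Σc'Δl = 58.5 kN/m; ΣN' = 220.9 kN/m; ΣW sinα = 76.6 kN/m
Resisting = 58.5 + 220.9·tan22.9° = 58.5 + 93.3 = 151.9 kN/m
FS = 151.9 / 76.6 = 1.983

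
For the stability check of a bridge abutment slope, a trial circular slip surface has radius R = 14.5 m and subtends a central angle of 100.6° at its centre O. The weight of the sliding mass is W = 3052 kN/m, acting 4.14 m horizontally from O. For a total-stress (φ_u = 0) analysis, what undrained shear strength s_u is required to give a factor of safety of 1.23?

FS = s_u·L_a·R / (W·d), so s_u = FS·W·d / (L_a·R).
Arc length L_a = R·θ = 14.5·(100.6°·π/180) = 14.5·1.7558 = 25.46 m
s_u = 1.23·3052·4.14 / (25.46·14.5) = 15541.4 / 369.16 = 42.10 kPa

s_u = 42.1 kPa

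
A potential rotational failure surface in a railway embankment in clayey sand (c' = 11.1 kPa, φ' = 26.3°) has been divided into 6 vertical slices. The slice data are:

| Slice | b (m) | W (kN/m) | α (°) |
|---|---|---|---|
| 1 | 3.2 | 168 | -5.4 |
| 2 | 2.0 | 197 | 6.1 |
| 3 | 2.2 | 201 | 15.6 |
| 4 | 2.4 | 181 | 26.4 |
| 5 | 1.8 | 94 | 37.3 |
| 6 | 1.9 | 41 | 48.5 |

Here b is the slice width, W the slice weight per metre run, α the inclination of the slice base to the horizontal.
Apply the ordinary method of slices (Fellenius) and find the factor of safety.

FS = 2.53

Ordinary method of slices: FS = Σ[c'·Δl_i + (W_i cosα_i)·tanφ'] / Σ W_i sinα_i, with Δl_i = b_i / cosα_i.
Slice 1: Δl = 3.2/cos(-5.4°) = 3.214 m; N'_1 = 168·cos(-5.4°) = 167.3; c'Δl = 35.68; W sinα = -15.8
Slice 2: Δl = 2.0/cos6.1° = 2.011 m; N'_2 = 197·cos6.1° = 195.9; c'Δl = 22.33; W sinα = 20.9
Slice 3: Δl = 2.2/cos15.6° = 2.284 m; N'_3 = 201·cos15.6° = 193.6; c'Δl = 25.35; W sinα = 54.1
Slice 4: Δl = 2.4/cos26.4° = 2.679 m; N'_4 = 181·cos26.4° = 162.1; c'Δl = 29.74; W sinα = 80.5
Slice 5: Δl = 1.8/cos37.3° = 2.263 m; N'_5 = 94·cos37.3° = 74.8; c'Δl = 25.12; W sinα = 57.0
Slice 6: Δl = 1.9/cos48.5° = 2.867 m; N'_6 = 41·cos48.5° = 27.2; c'Δl = 31.83; W sinα = 30.7
Σc'Δl = 170.0 kN/m; ΣN' = 820.8 kN/m; ΣW sinα = 227.3 kN/m
Resisting = 170.0 + 820.8·tan26.3° = 170.0 + 405.7 = 575.7 kN/m
FS = 575.7 / 227.3 = 2.533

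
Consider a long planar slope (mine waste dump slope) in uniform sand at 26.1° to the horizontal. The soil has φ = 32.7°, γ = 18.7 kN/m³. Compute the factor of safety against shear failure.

For a dry cohesionless infinite slope the factor of safety is FS = tanφ / tanβ.
FS = tan32.7° / tan26.1° = 0.6420 / 0.4899 = 1.310

FS = 1.31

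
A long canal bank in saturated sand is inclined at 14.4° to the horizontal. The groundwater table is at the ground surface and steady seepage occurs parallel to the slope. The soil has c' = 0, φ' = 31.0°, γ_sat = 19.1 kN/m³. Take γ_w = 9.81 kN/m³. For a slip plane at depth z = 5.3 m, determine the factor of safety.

FS = 1.14

With seepage parallel to the slope and the water table at the surface, the effective normal stress on the slip plane uses the buoyant unit weight γ' = γ_sat − γ_w while the driving shear stress uses γ_sat:
FS = [c' + γ' z cos²β tanφ'] / [γ_sat z sinβ cosβ]
(For c' = 0 this reduces to FS = (γ'/γ_sat)·tanφ'/tanβ.)
γ' = 19.1 − 9.81 = 9.29 kN/m³
Numerator = 0.0 + 9.29·5.3·cos²14.4°·tan31.0° = 0.0 + 9.29·5.3·0.9382·0.6009 = 27.755 kPa
Denominator = 19.1·5.3·sin14.4°·cos14.4° = 19.1·5.3·0.2487·0.9686 = 24.384 kPa
FS = 27.755 / 24.384 = 1.138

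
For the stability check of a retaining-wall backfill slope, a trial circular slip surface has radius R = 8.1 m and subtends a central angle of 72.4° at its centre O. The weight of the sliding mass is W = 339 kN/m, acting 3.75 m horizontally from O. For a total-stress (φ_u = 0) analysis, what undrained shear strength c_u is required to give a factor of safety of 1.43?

FS = c_u·L_a·R / (W·d), so c_u = FS·W·d / (L_a·R).
Arc length L_a = R·θ = 8.1·(72.4°·π/180) = 8.1·1.2636 = 10.24 m
c_u = 1.43·339·3.75 / (10.24·8.1) = 1817.9 / 82.91 = 21.93 kPa

c_u = 21.9 kPa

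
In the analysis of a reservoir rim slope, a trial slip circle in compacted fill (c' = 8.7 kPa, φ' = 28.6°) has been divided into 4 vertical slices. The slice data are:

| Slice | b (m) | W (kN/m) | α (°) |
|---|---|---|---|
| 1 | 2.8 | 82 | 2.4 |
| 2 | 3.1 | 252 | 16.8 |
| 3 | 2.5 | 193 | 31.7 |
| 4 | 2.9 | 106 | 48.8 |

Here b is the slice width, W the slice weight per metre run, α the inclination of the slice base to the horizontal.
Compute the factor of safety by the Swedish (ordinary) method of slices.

FS = 1.63

Ordinary method of slices: FS = Σ[c'·Δl_i + (W_i cosα_i)·tanφ'] / Σ W_i sinα_i, with Δl_i = b_i / cosα_i.
Slice 1: Δl = 2.8/cos2.4° = 2.802 m; N'_1 = 82·cos2.4° = 81.9; c'Δl = 24.38; W sinα = 3.4
Slice 2: Δl = 3.1/cos16.8° = 3.238 m; N'_2 = 252·cos16.8° = 241.2; c'Δl = 28.17; W sinα = 72.8
Slice 3: Δl = 2.5/cos31.7° = 2.938 m; N'_3 = 193·cos31.7° = 164.2; c'Δl = 25.56; W sinα = 101.4
Slice 4: Δl = 2.9/cos48.8° = 4.403 m; N'_4 = 106·cos48.8° = 69.8; c'Δl = 38.30; W sinα = 79.8
Σc'Δl = 116.4 kN/m; ΣN' = 557.2 kN/m; ΣW sinα = 257.4 kN/m
Resisting = 116.4 + 557.2·tan28.6° = 116.4 + 303.8 = 420.2 kN/m
FS = 420.2 / 257.4 = 1.632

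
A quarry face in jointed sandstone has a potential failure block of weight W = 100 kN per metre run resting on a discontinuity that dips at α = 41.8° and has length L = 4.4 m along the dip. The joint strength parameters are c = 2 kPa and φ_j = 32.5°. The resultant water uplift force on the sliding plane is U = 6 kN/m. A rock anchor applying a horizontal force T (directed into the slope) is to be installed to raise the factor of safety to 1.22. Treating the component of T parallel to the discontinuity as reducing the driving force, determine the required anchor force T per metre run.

Resolving forces along and normal to the sliding plane, with the horizontal anchor force T adding T·sinα to the effective normal force and T·cosα acting up the plane against the driving force:
FS = [cL + (W cosα − U + T sinα) tanφ_j] / [W sinα − T cosα]
Without the anchor: N' = 68.5 kN/m, driving T_d = 66.7 kN/m, resisting R = 2·4.4 + 68.5·tan32.5° = 52.5 kN/m, FS = 0.79.
Setting FS = 1.22 and solving for T:
1.22·(66.7 − T cos41.8°) = 52.5 + T sin41.8°·tan32.5°
T·(sin41.8°·tan32.5° + 1.22·cos41.8°) = 1.22·66.7 − 52.5
T·(0.6665·0.6371 + 1.22·0.7455) = 81.3 − 52.5 = 28.8
T·1.3341 = 28.8
T = 21.6 kN/m

T = 22 kN/m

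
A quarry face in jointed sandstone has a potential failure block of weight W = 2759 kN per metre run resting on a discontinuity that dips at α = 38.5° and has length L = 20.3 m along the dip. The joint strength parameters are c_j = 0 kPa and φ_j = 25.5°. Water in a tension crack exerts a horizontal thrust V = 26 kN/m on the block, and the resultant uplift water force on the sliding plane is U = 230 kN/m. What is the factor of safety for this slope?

FS = 0.53

Resolving the block weight along and normal to the plane and applying the Mohr–Coulomb strength on the joint:
N' = W cosα − U − V sinα = 2759·cos38.5° − 230 − 26·sin38.5° = 1913.0 kN/m
Driving force T = W sinα + V cosα = 2759·sin38.5° + 26·cos38.5° = 1737.9 kN/m
Resisting force R = c_j·L + N'·tanφ_j = 0·20.3 + 1913.0·tan25.5° = 0.0 + 912.5 = 912.5 kN/m
FS = R / T = 912.5 / 1737.9 = 0.525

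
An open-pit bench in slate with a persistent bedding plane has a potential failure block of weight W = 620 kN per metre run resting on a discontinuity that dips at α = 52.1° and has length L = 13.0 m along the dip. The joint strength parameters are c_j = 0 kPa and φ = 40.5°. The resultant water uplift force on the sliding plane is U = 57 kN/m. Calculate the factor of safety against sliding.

FS = 0.57

Resolving the block weight along and normal to the plane and applying the Mohr–Coulomb strength on the joint:
N' = W cosα − U = 620·cos52.1° − 57 = 323.9 kN/m
Driving force T = W sinα = 620·sin52.1° = 489.2 kN/m
Resisting force R = c_j·L + N'·tanφ = 0·13.0 + 323.9·tan40.5° = 0.0 + 276.6 = 276.6 kN/m
FS = R / T = 276.6 / 489.2 = 0.565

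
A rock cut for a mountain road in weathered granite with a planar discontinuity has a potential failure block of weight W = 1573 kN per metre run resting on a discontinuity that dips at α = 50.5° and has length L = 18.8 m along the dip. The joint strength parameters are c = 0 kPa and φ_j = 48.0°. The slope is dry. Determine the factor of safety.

FS = 0.92

Resolving the block weight along and normal to the plane and applying the Mohr–Coulomb strength on the joint:
N' = W cosα = 1573·cos50.5° = 1000.6 kN/m
Driving force T = W sinα = 1573·sin50.5° = 1213.8 kN/m
Resisting force R = c·L + N'·tanφ_j = 0·18.8 + 1000.6·tan48.0° = 0.0 + 1111.2 = 1111.2 kN/m
FS = R / T = 1111.2 / 1213.8 = 0.916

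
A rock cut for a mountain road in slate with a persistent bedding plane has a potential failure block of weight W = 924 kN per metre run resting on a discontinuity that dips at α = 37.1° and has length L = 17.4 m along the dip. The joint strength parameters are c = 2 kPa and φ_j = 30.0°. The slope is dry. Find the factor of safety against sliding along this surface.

FS = 0.83

Resolving the block weight along and normal to the plane and applying the Mohr–Coulomb strength on the joint:
N' = W cosα = 924·cos37.1° = 737.0 kN/m
Driving force T = W sinα = 924·sin37.1° = 557.4 kN/m
Resisting force R = c·L + N'·tanφ_j = 2·17.4 + 737.0·tan30.0° = 34.8 + 425.5 = 460.3 kN/m
FS = R / T = 460.3 / 557.4 = 0.826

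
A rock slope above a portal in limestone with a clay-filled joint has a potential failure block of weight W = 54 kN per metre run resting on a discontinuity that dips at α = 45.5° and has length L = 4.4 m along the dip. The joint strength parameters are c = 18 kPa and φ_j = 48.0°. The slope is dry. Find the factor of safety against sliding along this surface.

Resolving the block weight along and normal to the plane and applying the Mohr–Coulomb strength on the joint:
N' = W cosα = 54·cos45.5° = 37.8 kN/m
Driving force T = W sinα = 54·sin45.5° = 38.5 kN/m
Resisting force R = c·L + N'·tanφ_j = 18·4.4 + 37.8·tan48.0° = 79.2 + 42.0 = 121.2 kN/m
FS = R / T = 121.2 / 38.5 = 3.148

FS = 3.15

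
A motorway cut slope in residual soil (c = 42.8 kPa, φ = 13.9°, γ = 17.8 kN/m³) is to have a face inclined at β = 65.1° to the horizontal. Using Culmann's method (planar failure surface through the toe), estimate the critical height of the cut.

Culmann's analysis gives the critical failure plane at α_cr = (β + φ)/2 = (65.1 + 13.9)/2 = 39.5°, and the critical height
H_c = (4c/γ) · sinβ cosφ / [1 − cos(β − φ)]
    = (4·42.8/17.8) · sin65.1°·cos13.9° / [1 − cos(51.2°)]
    = 9.618 · 0.9070·0.9707 / [1 − 0.6266]
    = 9.618 · 0.8805 / 0.3734
    = 22.68 m

H_c = 22.68 m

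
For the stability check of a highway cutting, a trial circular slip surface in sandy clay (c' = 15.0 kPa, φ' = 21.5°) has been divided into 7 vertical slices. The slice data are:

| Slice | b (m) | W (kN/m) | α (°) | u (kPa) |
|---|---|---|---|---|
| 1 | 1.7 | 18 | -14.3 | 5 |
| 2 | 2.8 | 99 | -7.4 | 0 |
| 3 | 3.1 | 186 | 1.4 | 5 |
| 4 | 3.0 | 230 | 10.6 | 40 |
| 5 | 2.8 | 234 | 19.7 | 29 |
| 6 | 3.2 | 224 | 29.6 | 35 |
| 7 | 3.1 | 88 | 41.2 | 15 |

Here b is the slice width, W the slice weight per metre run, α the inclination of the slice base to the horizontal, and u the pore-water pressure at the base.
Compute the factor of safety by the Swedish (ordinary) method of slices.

Ordinary method of slices: FS = Σ[c'·Δl_i + (W_i cosα_i − u_i·Δl_i)·tanφ'] / Σ W_i sinα_i, with Δl_i = b_i / cosα_i.
Slice 1: Δl = 1.7/cos(-14.3°) = 1.754 m; N'_1 = 18·cos(-14.3°) − 5·1.754 = 8.7; c'Δl = 26.32; W sinα = -4.4
Slice 2: Δl = 2.8/cos(-7.4°) = 2.824 m; N'_2 = 99·cos(-7.4°) − 0·2.824 = 98.2; c'Δl = 42.35; W sinα = -12.8
Slice 3: Δl = 3.1/cos1.4° = 3.101 m; N'_3 = 186·cos1.4° − 5·3.101 = 170.4; c'Δl = 46.51; W sinα = 4.5
Slice 4: Δl = 3.0/cos10.6° = 3.052 m; N'_4 = 230·cos10.6° − 40·3.052 = 104.0; c'Δl = 45.78; W sinα = 42.3
Slice 5: Δl = 2.8/cos19.7° = 2.974 m; N'_5 = 234·cos19.7° − 29·2.974 = 134.1; c'Δl = 44.61; W sinα = 78.9
Slice 6: Δl = 3.2/cos29.6° = 3.680 m; N'_6 = 224·cos29.6° − 35·3.680 = 66.0; c'Δl = 55.20; W sinα = 110.6
Slice 7: Δl = 3.1/cos41.2° = 4.120 m; N'_7 = 88·cos41.2° − 15·4.120 = 4.4; c'Δl = 61.80; W sinα = 58.0
Σc'Δl = 322.6 kN/m; ΣN' = 585.7 kN/m; ΣW sinα = 277.1 kN/m
Resisting = 322.6 + 585.7·tan21.5° = 322.6 + 230.7 = 553.3 kN/m
FS = 553.3 / 277.1 = 1.996

FS = 2.00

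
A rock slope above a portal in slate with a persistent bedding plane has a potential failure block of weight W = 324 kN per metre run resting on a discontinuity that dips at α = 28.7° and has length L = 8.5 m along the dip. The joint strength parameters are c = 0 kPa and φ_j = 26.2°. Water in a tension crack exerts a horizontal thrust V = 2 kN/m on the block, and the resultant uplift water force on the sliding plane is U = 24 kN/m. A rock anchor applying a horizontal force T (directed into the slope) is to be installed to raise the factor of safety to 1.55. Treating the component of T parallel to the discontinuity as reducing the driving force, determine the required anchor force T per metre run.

Resolving forces along and normal to the sliding plane, with the horizontal anchor force T adding T·sinα to the effective normal force and T·cosα acting up the plane against the driving force:
FS = [cL + (W cosα − U − V sinα + T sinα) tanφ_j] / [W sinα + V cosα − T cosα]
Without the anchor: N' = 259.2 kN/m, driving T_d = 157.3 kN/m, resisting R = 0·8.5 + 259.2·tan26.2° = 127.6 kN/m, FS = 0.81.
Setting FS = 1.55 and solving for T:
1.55·(157.3 − T cos28.7°) = 127.6 + T sin28.7°·tan26.2°
T·(sin28.7°·tan26.2° + 1.55·cos28.7°) = 1.55·157.3 − 127.6
T·(0.4802·0.4921 + 1.55·0.8771) = 243.9 − 127.6 = 116.3
T·1.5959 = 116.3
T = 72.9 kN/m

T = 73 kN/m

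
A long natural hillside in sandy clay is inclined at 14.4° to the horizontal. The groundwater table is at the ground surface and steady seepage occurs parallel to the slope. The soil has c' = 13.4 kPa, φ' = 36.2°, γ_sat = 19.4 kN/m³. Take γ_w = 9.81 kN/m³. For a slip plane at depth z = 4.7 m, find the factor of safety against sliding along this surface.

FS = 2.02

With seepage parallel to the slope and the water table at the surface, the effective normal stress on the slip plane uses the buoyant unit weight γ' = γ_sat − γ_w while the driving shear stress uses γ_sat:
FS = [c' + γ' z cos²β tanφ'] / [γ_sat z sinβ cosβ]
γ' = 19.4 − 9.81 = 9.59 kN/m³
Numerator = 13.4 + 9.59·4.7·cos²14.4°·tan36.2° = 13.4 + 9.59·4.7·0.9382·0.7319 = 44.348 kPa
Denominator = 19.4·4.7·sin14.4°·cos14.4° = 19.4·4.7·0.2487·0.9686 = 21.963 kPa
FS = 44.348 / 21.963 = 2.019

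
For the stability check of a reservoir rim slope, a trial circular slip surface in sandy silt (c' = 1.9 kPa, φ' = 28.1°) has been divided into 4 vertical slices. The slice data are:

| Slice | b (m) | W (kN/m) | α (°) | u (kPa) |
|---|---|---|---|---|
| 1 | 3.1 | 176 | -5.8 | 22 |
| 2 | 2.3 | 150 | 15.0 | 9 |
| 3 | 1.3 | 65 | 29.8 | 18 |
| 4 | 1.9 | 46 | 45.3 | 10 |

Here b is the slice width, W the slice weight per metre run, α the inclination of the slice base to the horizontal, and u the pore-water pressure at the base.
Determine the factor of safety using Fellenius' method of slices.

Ordinary method of slices: FS = Σ[c'·Δl_i + (W_i cosα_i − u_i·Δl_i)·tanφ'] / Σ W_i sinα_i, with Δl_i = b_i / cosα_i.
Slice 1: Δl = 3.1/cos(-5.8°) = 3.116 m; N'_1 = 176·cos(-5.8°) − 22·3.116 = 106.5; c'Δl = 5.92; W sinα = -17.8
Slice 2: Δl = 2.3/cos15.0° = 2.381 m; N'_2 = 150·cos15.0° − 9·2.381 = 123.5; c'Δl = 4.52; W sinα = 38.8
Slice 3: Δl = 1.3/cos29.8° = 1.498 m; N'_3 = 65·cos29.8° − 18·1.498 = 29.4; c'Δl = 2.85; W sinα = 32.3
Slice 4: Δl = 1.9/cos45.3° = 2.701 m; N'_4 = 46·cos45.3° − 10·2.701 = 5.3; c'Δl = 5.13; W sinα = 32.7
Σc'Δl = 18.4 kN/m; ΣN' = 264.8 kN/m; ΣW sinα = 86.0 kN/m
Resisting = 18.4 + 264.8·tan28.1° = 18.4 + 141.4 = 159.8 kN/m
FS = 159.8 / 86.0 = 1.857

FS = 1.86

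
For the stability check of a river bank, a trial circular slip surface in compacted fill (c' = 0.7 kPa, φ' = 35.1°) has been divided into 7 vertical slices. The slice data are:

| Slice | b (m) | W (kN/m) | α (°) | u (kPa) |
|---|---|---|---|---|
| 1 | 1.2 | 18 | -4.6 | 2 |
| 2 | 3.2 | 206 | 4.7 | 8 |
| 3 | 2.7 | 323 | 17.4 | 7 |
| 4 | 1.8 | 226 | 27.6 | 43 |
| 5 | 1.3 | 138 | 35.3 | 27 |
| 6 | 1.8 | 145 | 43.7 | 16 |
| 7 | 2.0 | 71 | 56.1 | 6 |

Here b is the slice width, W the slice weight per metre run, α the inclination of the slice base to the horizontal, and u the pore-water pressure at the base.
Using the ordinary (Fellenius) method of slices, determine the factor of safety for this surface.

Ordinary method of slices: FS = Σ[c'·Δl_i + (W_i cosα_i − u_i·Δl_i)·tanφ'] / Σ W_i sinα_i, with Δl_i = b_i / cosα_i.
Slice 1: Δl = 1.2/cos(-4.6°) = 1.204 m; N'_1 = 18·cos(-4.6°) − 2·1.204 = 15.5; c'Δl = 0.84; W sinα = -1.4
Slice 2: Δl = 3.2/cos4.7° = 3.211 m; N'_2 = 206·cos4.7° − 8·3.211 = 179.6; c'Δl = 2.25; W sinα = 16.9
Slice 3: Δl = 2.7/cos17.4° = 2.829 m; N'_3 = 323·cos17.4° − 7·2.829 = 288.4; c'Δl = 1.98; W sinα = 96.6
Slice 4: Δl = 1.8/cos27.6° = 2.031 m; N'_4 = 226·cos27.6° − 43·2.031 = 112.9; c'Δl = 1.42; W sinα = 104.7
Slice 5: Δl = 1.3/cos35.3° = 1.593 m; N'_5 = 138·cos35.3° − 27·1.593 = 69.6; c'Δl = 1.12; W sinα = 79.7
Slice 6: Δl = 1.8/cos43.7° = 2.490 m; N'_6 = 145·cos43.7° − 16·2.490 = 65.0; c'Δl = 1.74; W sinα = 100.2
Slice 7: Δl = 2.0/cos56.1° = 3.586 m; N'_7 = 71·cos56.1° − 6·3.586 = 18.1; c'Δl = 2.51; W sinα = 58.9
Σc'Δl = 11.9 kN/m; ΣN' = 749.2 kN/m; ΣW sinα = 455.6 kN/m
Resisting = 11.9 + 749.2·tan35.1° = 11.9 + 526.6 = 538.4 kN/m
FS = 538.4 / 455.6 = 1.182

FS = 1.18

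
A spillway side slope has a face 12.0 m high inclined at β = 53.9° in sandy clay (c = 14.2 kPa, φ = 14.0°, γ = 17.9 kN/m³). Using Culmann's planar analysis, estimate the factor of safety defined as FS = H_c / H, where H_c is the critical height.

FS = 0.89

H_c = (4c/γ) · sinβ cosφ / [1 − cos(β − φ)]
    = (4·14.2/17.9) · sin53.9°·cos14.0° / [1 − cos39.9°]
    = 3.173 · 0.7840 / 0.2328 = 10.68 m
FS = H_c / H = 10.68 / 12.0 = 0.890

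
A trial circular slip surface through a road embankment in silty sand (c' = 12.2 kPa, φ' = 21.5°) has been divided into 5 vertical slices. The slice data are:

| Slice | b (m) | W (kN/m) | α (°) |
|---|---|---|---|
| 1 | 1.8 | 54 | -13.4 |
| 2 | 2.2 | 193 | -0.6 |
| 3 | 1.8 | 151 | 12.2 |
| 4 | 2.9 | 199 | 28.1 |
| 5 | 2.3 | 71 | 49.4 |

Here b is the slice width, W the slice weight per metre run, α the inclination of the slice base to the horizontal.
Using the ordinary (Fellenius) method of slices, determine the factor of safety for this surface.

FS = 2.41

Ordinary method of slices: FS = Σ[c'·Δl_i + (W_i cosα_i)·tanφ'] / Σ W_i sinα_i, with Δl_i = b_i / cosα_i.
Slice 1: Δl = 1.8/cos(-13.4°) = 1.850 m; N'_1 = 54·cos(-13.4°) = 52.5; c'Δl = 22.57; W sinα = -12.5
Slice 2: Δl = 2.2/cos(-0.6°) = 2.200 m; N'_2 = 193·cos(-0.6°) = 193.0; c'Δl = 26.84; W sinα = -2.0
Slice 3: Δl = 1.8/cos12.2° = 1.842 m; N'_3 = 151·cos12.2° = 147.6; c'Δl = 22.47; W sinα = 31.9
Slice 4: Δl = 2.9/cos28.1° = 3.288 m; N'_4 = 199·cos28.1° = 175.5; c'Δl = 40.11; W sinα = 93.7
Slice 5: Δl = 2.3/cos49.4° = 3.534 m; N'_5 = 71·cos49.4° = 46.2; c'Δl = 43.12; W sinα = 53.9
Σc'Δl = 155.1 kN/m; ΣN' = 614.9 kN/m; ΣW sinα = 165.0 kN/m
Resisting = 155.1 + 614.9·tan21.5° = 155.1 + 242.2 = 397.3 kN/m
FS = 397.3 / 165.0 = 2.408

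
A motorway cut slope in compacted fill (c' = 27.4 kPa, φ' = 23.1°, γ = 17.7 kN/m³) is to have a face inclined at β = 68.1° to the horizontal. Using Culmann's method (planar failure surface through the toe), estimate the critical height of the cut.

Culmann's analysis gives the critical failure plane at α_cr = (β + φ')/2 = (68.1 + 23.1)/2 = 45.6°, and the critical height
H_c = (4c'/γ) · sinβ cosφ' / [1 − cos(β − φ')]
    = (4·27.4/17.7) · sin68.1°·cos23.1° / [1 − cos(45.0°)]
    = 6.192 · 0.9278·0.9198 / [1 − 0.7071]
    = 6.192 · 0.8534 / 0.2929
    = 18.04 m

H_c = 18.04 m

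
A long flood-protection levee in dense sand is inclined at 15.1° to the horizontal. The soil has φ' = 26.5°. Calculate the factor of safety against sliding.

For a dry cohesionless infinite slope the factor of safety is FS = tanφ' / tanβ.
FS = tan26.5° / tan15.1° = 0.4986 / 0.2698 = 1.848

FS = 1.85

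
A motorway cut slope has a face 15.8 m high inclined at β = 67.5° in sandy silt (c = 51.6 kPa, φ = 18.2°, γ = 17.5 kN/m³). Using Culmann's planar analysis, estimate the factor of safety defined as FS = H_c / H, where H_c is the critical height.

FS = 1.88

H_c = (4c/γ) · sinβ cosφ / [1 − cos(β − φ)]
    = (4·51.6/17.5) · sin67.5°·cos18.2° / [1 − cos49.3°]
    = 11.794 · 0.8777 / 0.3479 = 29.75 m
FS = H_c / H = 29.75 / 15.8 = 1.883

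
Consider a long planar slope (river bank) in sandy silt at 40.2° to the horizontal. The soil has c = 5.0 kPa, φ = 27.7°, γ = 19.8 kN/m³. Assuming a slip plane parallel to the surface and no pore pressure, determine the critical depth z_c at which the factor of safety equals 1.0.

z_c = 1.35 m

Setting FS = 1.00 in FS = [c + γz cos²β tanφ] / [γz sinβ cosβ] and solving for z:
z = c / [γ cosβ (FS·sinβ − cosβ·tanφ)]
  = 5.0 / [19.8·cos40.2°·(1.00·sin40.2° − cos40.2°·tan27.7°)]
  = 5.0 / [19.8·0.7638·(1.00·0.6455 − 0.7638·0.5250)]
  = 5.0 / 3.6969 = 1.352 m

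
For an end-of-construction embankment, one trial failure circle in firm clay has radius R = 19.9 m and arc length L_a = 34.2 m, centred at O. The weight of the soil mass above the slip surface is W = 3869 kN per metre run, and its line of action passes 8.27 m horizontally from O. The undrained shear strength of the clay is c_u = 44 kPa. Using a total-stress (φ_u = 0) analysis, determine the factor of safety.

Taking moments about the centre O, the resisting moment is provided by the undrained shear strength acting along the arc:
M_R = c_u·L_a·R = 44·34.20·19.9 = 29945.5 kN·m/m
M_D = W·d = 3869·8.27 = 31996.6 kN·m/m
FS = M_R / M_D = 29945.5 / 31996.6 = 0.936

FS = 0.94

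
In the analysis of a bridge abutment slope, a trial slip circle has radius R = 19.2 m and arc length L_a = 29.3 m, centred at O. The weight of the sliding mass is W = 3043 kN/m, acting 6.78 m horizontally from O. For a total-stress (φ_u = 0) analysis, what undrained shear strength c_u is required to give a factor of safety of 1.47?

c_u = 53.9 kPa

FS = c_u·L_a·R / (W·d), so c_u = FS·W·d / (L_a·R).
c_u = 1.47·3043·6.78 / (29.30·19.2) = 30328.4 / 562.56 = 53.91 kPa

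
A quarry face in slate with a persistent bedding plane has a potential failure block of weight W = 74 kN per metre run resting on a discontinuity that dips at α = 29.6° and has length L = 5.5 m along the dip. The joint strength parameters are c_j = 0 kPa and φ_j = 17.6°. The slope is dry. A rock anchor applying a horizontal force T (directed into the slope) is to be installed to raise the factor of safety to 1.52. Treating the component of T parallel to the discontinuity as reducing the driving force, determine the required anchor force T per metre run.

T = 24 kN/m

Resolving forces along and normal to the sliding plane, with the horizontal anchor force T adding T·sinα to the effective normal force and T·cosα acting up the plane against the driving force:
FS = [c_jL + (W cosα + T sinα) tanφ_j] / [W sinα − T cosα]
Without the anchor: N' = 64.3 kN/m, driving T_d = 36.6 kN/m, resisting R = 0·5.5 + 64.3·tan17.6° = 20.4 kN/m, FS = 0.56.
Setting FS = 1.52 and solving for T:
1.52·(36.6 − T cos29.6°) = 20.4 + T sin29.6°·tan17.6°
T·(sin29.6°·tan17.6° + 1.52·cos29.6°) = 1.52·36.6 − 20.4
T·(0.4939·0.3172 + 1.52·0.8695) = 55.6 − 20.4 = 35.1
T·1.4783 = 35.1
T = 23.8 kN/m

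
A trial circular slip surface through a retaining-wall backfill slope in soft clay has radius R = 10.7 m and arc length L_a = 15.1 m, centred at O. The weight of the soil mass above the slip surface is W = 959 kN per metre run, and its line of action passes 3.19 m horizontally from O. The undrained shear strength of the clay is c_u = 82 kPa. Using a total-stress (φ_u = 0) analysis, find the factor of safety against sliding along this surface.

Taking moments about the centre O, the resisting moment is provided by the undrained shear strength acting along the arc:
M_R = c_u·L_a·R = 82·15.10·10.7 = 13248.7 kN·m/m
M_D = W·d = 959·3.19 = 3059.2 kN·m/m
FS = M_R / M_D = 13248.7 / 3059.2 = 4.331

FS = 4.33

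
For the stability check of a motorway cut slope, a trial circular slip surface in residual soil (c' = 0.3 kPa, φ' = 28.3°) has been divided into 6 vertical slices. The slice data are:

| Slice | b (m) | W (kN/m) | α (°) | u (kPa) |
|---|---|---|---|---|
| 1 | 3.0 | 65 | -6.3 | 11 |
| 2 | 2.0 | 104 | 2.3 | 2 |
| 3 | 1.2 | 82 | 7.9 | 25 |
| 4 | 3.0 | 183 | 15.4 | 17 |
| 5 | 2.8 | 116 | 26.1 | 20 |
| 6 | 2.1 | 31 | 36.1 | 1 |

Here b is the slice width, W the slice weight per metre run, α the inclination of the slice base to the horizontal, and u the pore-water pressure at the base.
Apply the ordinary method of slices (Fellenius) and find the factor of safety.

Ordinary method of slices: FS = Σ[c'·Δl_i + (W_i cosα_i − u_i·Δl_i)·tanφ'] / Σ W_i sinα_i, with Δl_i = b_i / cosα_i.
Slice 1: Δl = 3.0/cos(-6.3°) = 3.018 m; N'_1 = 65·cos(-6.3°) − 11·3.018 = 31.4; c'Δl = 0.91; W sinα = -7.1
Slice 2: Δl = 2.0/cos2.3° = 2.002 m; N'_2 = 104·cos2.3° − 2·2.002 = 99.9; c'Δl = 0.60; W sinα = 4.2
Slice 3: Δl = 1.2/cos7.9° = 1.211 m; N'_3 = 82·cos7.9° − 25·1.211 = 50.9; c'Δl = 0.36; W sinα = 11.3
Slice 4: Δl = 3.0/cos15.4° = 3.112 m; N'_4 = 183·cos15.4° − 17·3.112 = 123.5; c'Δl = 0.93; W sinα = 48.6
Slice 5: Δl = 2.8/cos26.1° = 3.118 m; N'_5 = 116·cos26.1° − 20·3.118 = 41.8; c'Δl = 0.94; W sinα = 51.0
Slice 6: Δl = 2.1/cos36.1° = 2.599 m; N'_6 = 31·cos36.1° − 1·2.599 = 22.4; c'Δl = 0.78; W sinα = 18.3
Σc'Δl = 4.5 kN/m; ΣN' = 370.0 kN/m; ΣW sinα = 126.2 kN/m
Resisting = 4.5 + 370.0·tan28.3° = 4.5 + 199.2 = 203.8 kN/m
FS = 203.8 / 126.2 = 1.615

FS = 1.61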